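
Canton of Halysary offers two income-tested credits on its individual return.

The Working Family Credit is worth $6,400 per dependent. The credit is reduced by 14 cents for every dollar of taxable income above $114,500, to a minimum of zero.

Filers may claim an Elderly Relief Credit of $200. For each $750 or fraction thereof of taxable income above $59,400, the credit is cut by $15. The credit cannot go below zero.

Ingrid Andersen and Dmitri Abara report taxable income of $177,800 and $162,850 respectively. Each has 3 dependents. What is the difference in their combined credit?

$2,093

Ingrid ($177,800): Working Family Credit: base = 3 × $6,400 = $19,200. 14% of the $63,300 excess over $114,500 is $8,862; credit = $19,200 − $8,862 = $10,338. Elderly Relief Credit: income exceeds $59,400 by $118,400 → 158 increments × $15 = $2,370 ≥ base, so the credit is $0. total $10,338 + $0 = $10,338
Dmitri ($162,850): Working Family Credit: base = 3 × $6,400 = $19,200. 14% of the $48,350 excess over $114,500 is $6,769; credit = $19,200 − $6,769 = $12,431. Elderly Relief Credit: income exceeds $59,400 by $103,450 → 138 increments × $15 = $2,070 ≥ base, so the credit is $0. total $12,431 + $0 = $12,431
Difference: |$10,338 − $12,431| = $2,093.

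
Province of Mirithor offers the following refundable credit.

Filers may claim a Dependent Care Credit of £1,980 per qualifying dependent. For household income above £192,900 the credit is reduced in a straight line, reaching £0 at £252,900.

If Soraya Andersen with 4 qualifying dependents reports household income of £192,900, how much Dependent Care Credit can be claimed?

Dependent Care Credit: base = 4 × £1,980 = £7,920. £192,900 is at or below the £192,900 threshold, so the full £7,920 applies.

£7,920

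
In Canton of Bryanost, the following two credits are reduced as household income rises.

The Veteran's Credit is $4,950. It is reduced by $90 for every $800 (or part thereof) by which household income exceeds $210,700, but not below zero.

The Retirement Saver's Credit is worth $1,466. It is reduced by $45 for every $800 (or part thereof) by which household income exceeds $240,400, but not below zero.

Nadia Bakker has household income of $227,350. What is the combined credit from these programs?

Veteran's Credit: income exceeds $210,700 by $16,650, which is 21 full-or-partial $800 increments; reduction = 21 × $90 = $1,890, leaving $3,060.
Retirement Saver's Credit: $227,350 is at or below the $240,400 threshold, so the full $1,466 applies.
Total: $3,060 + $1,466 = $4,526.

$4,526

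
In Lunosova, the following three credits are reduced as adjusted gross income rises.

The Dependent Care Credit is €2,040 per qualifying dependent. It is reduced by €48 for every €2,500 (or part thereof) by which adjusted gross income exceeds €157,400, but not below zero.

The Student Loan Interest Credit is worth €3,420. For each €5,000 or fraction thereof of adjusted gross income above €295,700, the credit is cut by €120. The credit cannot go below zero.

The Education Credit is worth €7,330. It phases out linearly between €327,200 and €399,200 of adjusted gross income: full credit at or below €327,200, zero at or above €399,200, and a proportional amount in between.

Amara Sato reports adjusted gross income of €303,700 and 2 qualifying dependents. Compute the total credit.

Dependent Care Credit: base = 2 × €2,040 = €4,080. income exceeds €157,400 by €146,300, which is 59 full-or-partial €2,500 increments; reduction = 59 × €48 = €2,832, leaving €1,248.
Student Loan Interest Credit: income exceeds €295,700 by €8,000, which is 2 full-or-partial €5,000 increments; reduction = 2 × €120 = €240, leaving €3,180.
Education Credit: €303,700 is at or below the €327,200 threshold, so the full €7,330 applies.
Total: €1,248 + €3,180 + €7,330 = €11,758.

€11,758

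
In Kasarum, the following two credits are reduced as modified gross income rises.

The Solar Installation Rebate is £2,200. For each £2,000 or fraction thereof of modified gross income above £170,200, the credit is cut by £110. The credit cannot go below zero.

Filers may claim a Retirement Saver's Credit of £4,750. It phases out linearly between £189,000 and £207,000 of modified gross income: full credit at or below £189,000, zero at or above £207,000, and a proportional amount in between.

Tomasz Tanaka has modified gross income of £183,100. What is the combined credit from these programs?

£6,180

Solar Installation Rebate: income exceeds £170,200 by £12,900, which is 7 full-or-partial £2,000 increments; reduction = 7 × £110 = £770, leaving £1,430.
Retirement Saver's Credit: £183,100 is at or below the £189,000 threshold, so the full £4,750 applies.
Total: £1,430 + £4,750 = £6,180.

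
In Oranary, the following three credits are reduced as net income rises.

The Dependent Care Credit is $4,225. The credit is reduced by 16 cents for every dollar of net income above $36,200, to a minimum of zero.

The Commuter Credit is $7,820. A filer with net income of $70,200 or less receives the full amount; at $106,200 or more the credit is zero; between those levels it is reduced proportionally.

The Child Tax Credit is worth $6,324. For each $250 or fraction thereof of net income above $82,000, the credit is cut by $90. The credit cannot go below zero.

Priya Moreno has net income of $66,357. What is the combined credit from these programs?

$14,144

Dependent Care Credit: 16% of the $30,157 excess over $36,200 is $4,825.12 ≥ base, so the credit is $0.
Commuter Credit: $66,357 is at or below the $70,200 threshold, so the full $7,820 applies.
Child Tax Credit: $66,357 is at or below the $82,000 threshold, so the full $6,324 applies.
Total: $0 + $7,820 + $6,324 = $14,144.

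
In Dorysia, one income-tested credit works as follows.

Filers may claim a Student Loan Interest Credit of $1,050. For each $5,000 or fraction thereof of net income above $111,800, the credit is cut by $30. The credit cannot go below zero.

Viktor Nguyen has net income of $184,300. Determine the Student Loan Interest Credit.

Student Loan Interest Credit: income exceeds $111,800 by $72,500, which is 15 full-or-partial $5,000 increments; reduction = 15 × $30 = $450, leaving $600.

$600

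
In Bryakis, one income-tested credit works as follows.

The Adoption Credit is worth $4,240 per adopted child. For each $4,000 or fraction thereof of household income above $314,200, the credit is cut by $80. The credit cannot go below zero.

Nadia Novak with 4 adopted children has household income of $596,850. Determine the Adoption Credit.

Adoption Credit: base = 4 × $4,240 = $16,960. income exceeds $314,200 by $282,650, which is 71 full-or-partial $4,000 increments; reduction = 71 × $80 = $5,680, leaving $11,280.

$11,280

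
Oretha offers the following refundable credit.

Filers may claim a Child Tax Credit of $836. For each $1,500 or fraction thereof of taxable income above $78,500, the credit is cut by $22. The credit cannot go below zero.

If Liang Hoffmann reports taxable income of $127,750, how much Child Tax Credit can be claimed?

$110

Child Tax Credit: income exceeds $78,500 by $49,250, which is 33 full-or-partial $1,500 increments; reduction = 33 × $22 = $726, leaving $110.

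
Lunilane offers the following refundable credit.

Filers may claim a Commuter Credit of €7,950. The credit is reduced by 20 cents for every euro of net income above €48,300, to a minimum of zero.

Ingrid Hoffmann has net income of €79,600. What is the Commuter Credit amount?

€1,690

Commuter Credit: 20% of the €31,300 excess over €48,300 is €6,260; credit = €7,950 − €6,260 = €1,690.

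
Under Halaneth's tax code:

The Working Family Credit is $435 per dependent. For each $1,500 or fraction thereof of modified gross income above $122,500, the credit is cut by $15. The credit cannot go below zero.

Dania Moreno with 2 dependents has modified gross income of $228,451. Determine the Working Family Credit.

$0

Working Family Credit: base = 2 × $435 = $870. income exceeds $122,500 by $105,951 → 71 increments × $15 = $1,065 ≥ base, so the credit is $0.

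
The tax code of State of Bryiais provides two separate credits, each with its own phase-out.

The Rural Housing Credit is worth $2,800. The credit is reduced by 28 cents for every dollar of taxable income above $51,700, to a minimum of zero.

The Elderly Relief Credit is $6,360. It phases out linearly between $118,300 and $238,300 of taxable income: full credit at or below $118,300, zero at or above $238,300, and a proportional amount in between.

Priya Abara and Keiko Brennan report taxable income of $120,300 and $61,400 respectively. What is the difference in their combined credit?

Priya ($120,300): Rural Housing Credit: 28% of the $68,600 excess over $51,700 is $19,208 ≥ base, so the credit is $0. Elderly Relief Credit: $120,300 is $2,000 into a $120,000 phase-out range, leaving 118,000/120,000 of the credit: $6,360 × 118,000/120,000 = $6,254. total $0 + $6,254 = $6,254
Keiko ($61,400): Rural Housing Credit: 28% of the $9,700 excess over $51,700 is $2,716; credit = $2,800 − $2,716 = $84. Elderly Relief Credit: $61,400 is at or below the $118,300 threshold, so the full $6,360 applies. total $84 + $6,360 = $6,444
Difference: |$6,254 − $6,444| = $190.

$190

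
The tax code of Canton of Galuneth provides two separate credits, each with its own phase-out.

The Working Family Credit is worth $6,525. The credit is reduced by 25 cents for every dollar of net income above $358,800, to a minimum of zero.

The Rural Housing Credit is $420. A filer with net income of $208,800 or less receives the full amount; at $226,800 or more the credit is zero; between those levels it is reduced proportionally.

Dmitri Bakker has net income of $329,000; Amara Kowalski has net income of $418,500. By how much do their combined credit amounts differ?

$6,525

Dmitri ($329,000): Working Family Credit: $329,000 is at or below the $358,800 threshold, so the full $6,525 applies. Rural Housing Credit: $329,000 is at or above $226,800, so the credit is $0. total $6,525 + $0 = $6,525
Amara ($418,500): Working Family Credit: 25% of the $59,700 excess over $358,800 is $14,925 ≥ base, so the credit is $0. Rural Housing Credit: $418,500 is at or above $226,800, so the credit is $0. total $0 + $0 = $0
Difference: |$6,525 − $0| = $6,525.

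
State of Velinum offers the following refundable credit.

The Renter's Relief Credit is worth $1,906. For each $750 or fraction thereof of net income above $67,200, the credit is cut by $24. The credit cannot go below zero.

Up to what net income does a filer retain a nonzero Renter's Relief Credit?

After 79 increments the reduction is 79 × $24 = $1,896, leaving $10; one more increment wipes it out. Increment 79 ends at excess 79 × $750 = $59,250, so the highest qualifying income is $67,200 + $59,250 = $126,450.

$126,450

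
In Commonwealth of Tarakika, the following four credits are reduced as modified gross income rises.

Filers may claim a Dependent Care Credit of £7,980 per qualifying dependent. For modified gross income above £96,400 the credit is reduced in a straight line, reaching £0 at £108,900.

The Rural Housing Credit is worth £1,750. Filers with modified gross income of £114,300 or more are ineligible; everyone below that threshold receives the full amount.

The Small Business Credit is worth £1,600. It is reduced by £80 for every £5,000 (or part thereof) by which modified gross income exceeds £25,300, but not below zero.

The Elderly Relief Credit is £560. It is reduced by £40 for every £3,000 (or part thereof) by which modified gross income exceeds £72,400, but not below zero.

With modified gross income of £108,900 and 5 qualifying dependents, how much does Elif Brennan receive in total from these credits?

£2,030

Dependent Care Credit: base = 5 × £7,980 = £39,900. £108,900 is at or above £108,900, so the credit is £0.
Rural Housing Credit: £108,900 is below the £114,300 cutoff, so the full £1,750 applies.
Small Business Credit: income exceeds £25,300 by £83,600, which is 17 full-or-partial £5,000 increments; reduction = 17 × £80 = £1,360, leaving £240.
Elderly Relief Credit: income exceeds £72,400 by £36,500, which is 13 full-or-partial £3,000 increments; reduction = 13 × £40 = £520, leaving £40.
Total: £0 + £1,750 + £240 + £40 = £2,030.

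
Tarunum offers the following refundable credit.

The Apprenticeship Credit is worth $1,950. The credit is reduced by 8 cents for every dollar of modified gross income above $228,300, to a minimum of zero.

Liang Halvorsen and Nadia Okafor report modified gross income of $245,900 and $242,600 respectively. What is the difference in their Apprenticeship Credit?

Liang ($245,900): Apprenticeship Credit: 8% of the $17,600 excess over $228,300 is $1,408; credit = $1,950 − $1,408 = $542.
Nadia ($242,600): Apprenticeship Credit: 8% of the $14,300 excess over $228,300 is $1,144; credit = $1,950 − $1,144 = $806.
Difference: |$542 − $806| = $264.

$264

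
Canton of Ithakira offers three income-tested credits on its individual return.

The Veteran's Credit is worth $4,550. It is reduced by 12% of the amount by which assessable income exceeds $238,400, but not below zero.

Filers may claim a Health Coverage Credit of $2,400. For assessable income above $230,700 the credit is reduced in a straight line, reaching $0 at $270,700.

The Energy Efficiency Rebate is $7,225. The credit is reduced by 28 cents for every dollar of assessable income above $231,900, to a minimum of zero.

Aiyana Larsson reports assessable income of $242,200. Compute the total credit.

Veteran's Credit: 12% of the $3,800 excess over $238,400 is $456; credit = $4,550 − $456 = $4,094.
Health Coverage Credit: $242,200 is $11,500 into a $40,000 phase-out range, leaving 28,500/40,000 of the credit: $2,400 × 28,500/40,000 = $1,710.
Energy Efficiency Rebate: 28% of the $10,300 excess over $231,900 is $2,884; credit = $7,225 − $2,884 = $4,341.
Total: $4,094 + $1,710 + $4,341 = $10,145.

$10,145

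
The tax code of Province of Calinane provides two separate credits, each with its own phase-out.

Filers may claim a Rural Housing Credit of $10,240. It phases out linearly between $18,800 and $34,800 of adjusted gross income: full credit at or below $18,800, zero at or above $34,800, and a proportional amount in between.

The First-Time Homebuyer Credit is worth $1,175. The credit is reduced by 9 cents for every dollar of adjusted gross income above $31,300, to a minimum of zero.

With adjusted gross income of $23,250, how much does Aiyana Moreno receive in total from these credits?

Rural Housing Credit: $23,250 is $4,450 into a $16,000 phase-out range, leaving 11,550/16,000 of the credit: $10,240 × 11,550/16,000 = $7,392.
First-Time Homebuyer Credit: $23,250 is at or below the $31,300 threshold, so the full $1,175 applies.
Total: $7,392 + $1,175 = $8,567.

$8,567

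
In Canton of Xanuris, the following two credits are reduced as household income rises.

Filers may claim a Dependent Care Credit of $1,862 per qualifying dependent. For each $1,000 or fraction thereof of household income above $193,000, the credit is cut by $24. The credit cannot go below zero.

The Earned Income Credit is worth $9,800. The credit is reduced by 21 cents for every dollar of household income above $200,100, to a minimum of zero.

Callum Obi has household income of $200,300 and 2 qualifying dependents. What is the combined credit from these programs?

$13,290

Dependent Care Credit: base = 2 × $1,862 = $3,724. income exceeds $193,000 by $7,300, which is 8 full-or-partial $1,000 increments; reduction = 8 × $24 = $192, leaving $3,532.
Earned Income Credit: 21% of the $200 excess over $200,100 is $42; credit = $9,800 − $42 = $9,758.
Total: $3,532 + $9,758 = $13,290.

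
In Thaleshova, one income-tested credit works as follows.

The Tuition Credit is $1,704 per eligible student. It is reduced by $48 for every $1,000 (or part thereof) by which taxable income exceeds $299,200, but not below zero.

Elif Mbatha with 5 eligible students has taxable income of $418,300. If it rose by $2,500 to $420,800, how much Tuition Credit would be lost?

At $418,300 — base = 5 × $1,704 = $8,520. income exceeds $299,200 by $119,100, which is 120 full-or-partial $1,000 increments; reduction = 120 × $48 = $5,760, leaving $2,760.
At $420,800 — base = 5 × $1,704 = $8,520. income exceeds $299,200 by $121,600, which is 122 full-or-partial $1,000 increments; reduction = 122 × $48 = $5,856, leaving $2,664.
Lost: $2,760 − $2,664 = $96.

$96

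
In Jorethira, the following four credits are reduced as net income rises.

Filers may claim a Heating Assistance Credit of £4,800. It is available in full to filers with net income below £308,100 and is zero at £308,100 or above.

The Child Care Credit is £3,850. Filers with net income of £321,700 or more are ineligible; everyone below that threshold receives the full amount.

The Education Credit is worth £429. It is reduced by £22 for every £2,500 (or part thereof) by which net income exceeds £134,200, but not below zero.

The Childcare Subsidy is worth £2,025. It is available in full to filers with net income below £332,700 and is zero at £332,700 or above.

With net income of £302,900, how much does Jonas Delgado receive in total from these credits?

£10,675

Heating Assistance Credit: £302,900 is below the £308,100 cutoff, so the full £4,800 applies.
Child Care Credit: £302,900 is below the £321,700 cutoff, so the full £3,850 applies.
Education Credit: income exceeds £134,200 by £168,700 → 68 increments × £22 = £1,496 ≥ base, so the credit is £0.
Childcare Subsidy: £302,900 is below the £332,700 cutoff, so the full £2,025 applies.
Total: £4,800 + £3,850 + £0 + £2,025 = £10,675.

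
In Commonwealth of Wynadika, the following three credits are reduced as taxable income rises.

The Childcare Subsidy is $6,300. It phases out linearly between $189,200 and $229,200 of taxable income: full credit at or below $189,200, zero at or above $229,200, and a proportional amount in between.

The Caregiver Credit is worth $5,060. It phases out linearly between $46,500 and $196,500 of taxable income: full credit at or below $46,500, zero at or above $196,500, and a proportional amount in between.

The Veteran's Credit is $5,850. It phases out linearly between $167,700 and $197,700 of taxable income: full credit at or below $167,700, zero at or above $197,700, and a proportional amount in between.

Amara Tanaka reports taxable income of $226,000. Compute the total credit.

Childcare Subsidy: $226,000 is $36,800 into a $40,000 phase-out range, leaving 3,200/40,000 of the credit: $6,300 × 3,200/40,000 = $504.
Caregiver Credit: $226,000 is at or above $196,500, so the credit is $0.
Veteran's Credit: $226,000 is at or above $197,700, so the credit is $0.
Total: $504 + $0 + $0 = $504.

$504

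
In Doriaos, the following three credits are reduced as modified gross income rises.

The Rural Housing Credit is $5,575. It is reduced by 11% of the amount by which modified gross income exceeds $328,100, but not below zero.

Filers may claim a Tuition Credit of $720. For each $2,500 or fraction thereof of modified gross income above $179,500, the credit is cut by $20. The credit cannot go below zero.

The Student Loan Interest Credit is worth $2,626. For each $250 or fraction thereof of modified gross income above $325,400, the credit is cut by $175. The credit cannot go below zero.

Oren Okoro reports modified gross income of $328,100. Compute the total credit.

$6,276

Rural Housing Credit: $328,100 is at or below the $328,100 threshold, so the full $5,575 applies.
Tuition Credit: income exceeds $179,500 by $148,600 → 60 increments × $20 = $1,200 ≥ base, so the credit is $0.
Student Loan Interest Credit: income exceeds $325,400 by $2,700, which is 11 full-or-partial $250 increments; reduction = 11 × $175 = $1,925, leaving $701.
Total: $5,575 + $0 + $701 = $6,276.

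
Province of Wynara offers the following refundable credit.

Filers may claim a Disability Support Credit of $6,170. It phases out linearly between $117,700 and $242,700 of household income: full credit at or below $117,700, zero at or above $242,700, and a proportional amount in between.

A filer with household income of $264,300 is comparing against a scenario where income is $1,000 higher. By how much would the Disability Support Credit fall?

$0

At $264,300 — $264,300 is at or above $242,700, so the credit is $0.
At $265,300 — $265,300 is at or above $242,700, so the credit is $0.
Lost: $0 − $0 = $0.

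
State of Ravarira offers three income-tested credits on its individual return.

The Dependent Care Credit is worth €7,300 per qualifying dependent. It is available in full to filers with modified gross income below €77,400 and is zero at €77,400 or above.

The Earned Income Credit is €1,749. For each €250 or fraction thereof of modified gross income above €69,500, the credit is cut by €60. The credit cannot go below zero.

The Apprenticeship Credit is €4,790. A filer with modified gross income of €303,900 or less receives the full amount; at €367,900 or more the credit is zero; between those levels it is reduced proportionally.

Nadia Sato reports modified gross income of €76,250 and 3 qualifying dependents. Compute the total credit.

Dependent Care Credit: base = 3 × €7,300 = €21,900. €76,250 is below the €77,400 cutoff, so the full €21,900 applies.
Earned Income Credit: income exceeds €69,500 by €6,750, which is 27 full-or-partial €250 increments; reduction = 27 × €60 = €1,620, leaving €129.
Apprenticeship Credit: €76,250 is at or below the €303,900 threshold, so the full €4,790 applies.
Total: €21,900 + €129 + €4,790 = €26,819.

€26,819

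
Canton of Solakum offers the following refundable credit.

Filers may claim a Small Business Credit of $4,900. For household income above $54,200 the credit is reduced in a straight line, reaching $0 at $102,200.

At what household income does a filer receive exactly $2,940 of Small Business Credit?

$2,940 is 2,940/4,900 of the full $4,900, so 1,960/4,900 of the $48,000 range has been used: income = $54,200 + $48,000 × 1,960/4,900 = $73,400.

$73,400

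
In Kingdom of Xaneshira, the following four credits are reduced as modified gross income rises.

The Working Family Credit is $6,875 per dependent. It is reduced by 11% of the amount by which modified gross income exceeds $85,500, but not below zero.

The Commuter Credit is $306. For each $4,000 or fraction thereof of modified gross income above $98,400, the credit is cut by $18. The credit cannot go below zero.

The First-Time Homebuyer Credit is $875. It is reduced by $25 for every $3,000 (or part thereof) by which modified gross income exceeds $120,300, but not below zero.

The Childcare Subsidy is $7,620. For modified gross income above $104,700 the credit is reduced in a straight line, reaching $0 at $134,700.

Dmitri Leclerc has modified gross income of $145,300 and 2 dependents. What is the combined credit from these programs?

$7,912

Working Family Credit: base = 2 × $6,875 = $13,750. 11% of the $59,800 excess over $85,500 is $6,578; credit = $13,750 − $6,578 = $7,172.
Commuter Credit: income exceeds $98,400 by $46,900, which is 12 full-or-partial $4,000 increments; reduction = 12 × $18 = $216, leaving $90.
First-Time Homebuyer Credit: income exceeds $120,300 by $25,000, which is 9 full-or-partial $3,000 increments; reduction = 9 × $25 = $225, leaving $650.
Childcare Subsidy: $145,300 is at or above $134,700, so the credit is $0.
Total: $7,172 + $90 + $650 + $0 = $7,912.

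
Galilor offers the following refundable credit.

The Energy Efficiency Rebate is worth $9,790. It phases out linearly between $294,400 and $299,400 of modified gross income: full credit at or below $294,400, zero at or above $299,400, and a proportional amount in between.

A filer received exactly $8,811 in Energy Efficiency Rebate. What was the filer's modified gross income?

$8,811 is 8,811/9,790 of the full $9,790, so 979/9,790 of the $5,000 range has been used: income = $294,400 + $5,000 × 979/9,790 = $294,900.

$294,900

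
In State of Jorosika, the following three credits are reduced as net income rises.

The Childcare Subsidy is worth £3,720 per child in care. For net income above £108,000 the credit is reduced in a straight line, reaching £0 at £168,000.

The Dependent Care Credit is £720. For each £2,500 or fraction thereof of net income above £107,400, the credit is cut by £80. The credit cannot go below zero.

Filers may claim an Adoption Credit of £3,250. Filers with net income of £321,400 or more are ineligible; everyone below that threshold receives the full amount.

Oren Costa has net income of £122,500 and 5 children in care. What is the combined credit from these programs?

£17,515

Childcare Subsidy: base = 5 × £3,720 = £18,600. £122,500 is £14,500 into a £60,000 phase-out range, leaving 45,500/60,000 of the credit: £18,600 × 45,500/60,000 = £14,105.
Dependent Care Credit: income exceeds £107,400 by £15,100, which is 7 full-or-partial £2,500 increments; reduction = 7 × £80 = £560, leaving £160.
Adoption Credit: £122,500 is below the £321,400 cutoff, so the full £3,250 applies.
Total: £14,105 + £160 + £3,250 = £17,515.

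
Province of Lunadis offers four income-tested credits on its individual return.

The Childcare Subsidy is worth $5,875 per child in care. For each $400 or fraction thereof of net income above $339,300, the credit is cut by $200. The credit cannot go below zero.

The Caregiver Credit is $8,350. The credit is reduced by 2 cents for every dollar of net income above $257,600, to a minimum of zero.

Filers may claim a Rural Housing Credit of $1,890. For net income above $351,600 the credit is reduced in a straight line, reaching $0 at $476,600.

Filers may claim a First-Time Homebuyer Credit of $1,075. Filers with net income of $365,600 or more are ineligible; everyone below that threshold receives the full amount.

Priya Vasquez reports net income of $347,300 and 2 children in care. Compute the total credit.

$17,271

Childcare Subsidy: base = 2 × $5,875 = $11,750. income exceeds $339,300 by $8,000, which is 20 full-or-partial $400 increments; reduction = 20 × $200 = $4,000, leaving $7,750.
Caregiver Credit: 2% of the $89,700 excess over $257,600 is $1,794; credit = $8,350 − $1,794 = $6,556.
Rural Housing Credit: $347,300 is at or below the $351,600 threshold, so the full $1,890 applies.
First-Time Homebuyer Credit: $347,300 is below the $365,600 cutoff, so the full $1,075 applies.
Total: $7,750 + $6,556 + $1,890 + $1,075 = $17,271.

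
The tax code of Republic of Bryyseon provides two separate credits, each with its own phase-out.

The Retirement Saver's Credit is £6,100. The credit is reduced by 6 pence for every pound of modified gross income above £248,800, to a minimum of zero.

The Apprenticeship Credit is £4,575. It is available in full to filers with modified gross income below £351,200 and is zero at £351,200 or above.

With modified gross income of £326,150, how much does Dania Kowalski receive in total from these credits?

£6,034

Retirement Saver's Credit: 6% of the £77,350 excess over £248,800 is £4,641; credit = £6,100 − £4,641 = £1,459.
Apprenticeship Credit: £326,150 is below the £351,200 cutoff, so the full £4,575 applies.
Total: £1,459 + £4,575 = £6,034.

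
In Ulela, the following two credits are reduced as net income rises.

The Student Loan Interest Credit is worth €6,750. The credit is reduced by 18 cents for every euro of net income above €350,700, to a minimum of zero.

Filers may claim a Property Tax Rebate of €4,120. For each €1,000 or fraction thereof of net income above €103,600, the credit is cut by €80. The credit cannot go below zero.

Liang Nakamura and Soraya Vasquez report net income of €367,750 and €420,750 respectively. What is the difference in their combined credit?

Liang (€367,750): Student Loan Interest Credit: 18% of the €17,050 excess over €350,700 is €3,069; credit = €6,750 − €3,069 = €3,681. Property Tax Rebate: income exceeds €103,600 by €264,150 → 265 increments × €80 = €21,200 ≥ base, so the credit is €0. total €3,681 + €0 = €3,681
Soraya (€420,750): Student Loan Interest Credit: 18% of the €70,050 excess over €350,700 is €12,609 ≥ base, so the credit is €0. Property Tax Rebate: income exceeds €103,600 by €317,150 → 318 increments × €80 = €25,440 ≥ base, so the credit is €0. total €0 + €0 = €0
Difference: |€3,681 − €0| = €3,681.

€3,681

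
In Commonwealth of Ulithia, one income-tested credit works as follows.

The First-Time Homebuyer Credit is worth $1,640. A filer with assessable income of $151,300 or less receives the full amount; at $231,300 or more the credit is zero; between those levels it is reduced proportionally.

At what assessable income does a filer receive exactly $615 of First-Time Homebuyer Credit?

$615 is 615/1,640 of the full $1,640, so 1,025/1,640 of the $80,000 range has been used: income = $151,300 + $80,000 × 1,025/1,640 = $201,300.

$201,300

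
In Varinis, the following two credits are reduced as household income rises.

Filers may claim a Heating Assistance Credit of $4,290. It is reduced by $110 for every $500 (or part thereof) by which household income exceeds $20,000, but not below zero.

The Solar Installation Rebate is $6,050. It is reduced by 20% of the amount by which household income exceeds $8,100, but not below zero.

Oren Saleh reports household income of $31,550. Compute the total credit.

Heating Assistance Credit: income exceeds $20,000 by $11,550, which is 24 full-or-partial $500 increments; reduction = 24 × $110 = $2,640, leaving $1,650.
Solar Installation Rebate: 20% of the $23,450 excess over $8,100 is $4,690; credit = $6,050 − $4,690 = $1,360.
Total: $1,650 + $1,360 = $3,010.

$3,010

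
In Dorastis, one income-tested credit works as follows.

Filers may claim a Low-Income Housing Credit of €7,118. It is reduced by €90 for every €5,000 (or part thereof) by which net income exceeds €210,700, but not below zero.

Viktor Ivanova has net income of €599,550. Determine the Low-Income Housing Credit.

Low-Income Housing Credit: income exceeds €210,700 by €388,850, which is 78 full-or-partial €5,000 increments; reduction = 78 × €90 = €7,020, leaving €98.

€98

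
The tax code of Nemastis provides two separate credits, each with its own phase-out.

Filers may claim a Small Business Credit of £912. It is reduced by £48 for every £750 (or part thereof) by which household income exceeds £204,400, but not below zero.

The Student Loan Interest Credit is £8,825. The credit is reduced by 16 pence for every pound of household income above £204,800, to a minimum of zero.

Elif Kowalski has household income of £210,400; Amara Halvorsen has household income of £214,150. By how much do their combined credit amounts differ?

Elif (£210,400): Small Business Credit: income exceeds £204,400 by £6,000, which is 8 full-or-partial £750 increments; reduction = 8 × £48 = £384, leaving £528. Student Loan Interest Credit: 16% of the £5,600 excess over £204,800 is £896; credit = £8,825 − £896 = £7,929. total £528 + £7,929 = £8,457
Amara (£214,150): Small Business Credit: income exceeds £204,400 by £9,750, which is 13 full-or-partial £750 increments; reduction = 13 × £48 = £624, leaving £288. Student Loan Interest Credit: 16% of the £9,350 excess over £204,800 is £1,496; credit = £8,825 − £1,496 = £7,329. total £288 + £7,329 = £7,617
Difference: |£8,457 − £7,617| = £840.

£840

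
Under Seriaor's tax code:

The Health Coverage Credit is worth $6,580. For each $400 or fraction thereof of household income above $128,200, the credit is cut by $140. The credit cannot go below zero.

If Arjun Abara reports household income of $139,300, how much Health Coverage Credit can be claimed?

Health Coverage Credit: income exceeds $128,200 by $11,100, which is 28 full-or-partial $400 increments; reduction = 28 × $140 = $3,920, leaving $2,660.

$2,660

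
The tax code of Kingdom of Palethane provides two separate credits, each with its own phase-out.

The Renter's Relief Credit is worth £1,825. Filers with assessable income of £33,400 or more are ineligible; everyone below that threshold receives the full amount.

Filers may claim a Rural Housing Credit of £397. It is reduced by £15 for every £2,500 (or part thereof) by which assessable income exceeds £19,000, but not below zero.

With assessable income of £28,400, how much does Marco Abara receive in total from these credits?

£2,162

Renter's Relief Credit: £28,400 is below the £33,400 cutoff, so the full £1,825 applies.
Rural Housing Credit: income exceeds £19,000 by £9,400, which is 4 full-or-partial £2,500 increments; reduction = 4 × £15 = £60, leaving £337.
Total: £1,825 + £337 = £2,162.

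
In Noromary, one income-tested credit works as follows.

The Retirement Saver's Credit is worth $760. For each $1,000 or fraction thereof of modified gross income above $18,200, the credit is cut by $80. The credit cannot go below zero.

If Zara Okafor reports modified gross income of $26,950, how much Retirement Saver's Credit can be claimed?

$40

Retirement Saver's Credit: income exceeds $18,200 by $8,750, which is 9 full-or-partial $1,000 increments; reduction = 9 × $80 = $720, leaving $40.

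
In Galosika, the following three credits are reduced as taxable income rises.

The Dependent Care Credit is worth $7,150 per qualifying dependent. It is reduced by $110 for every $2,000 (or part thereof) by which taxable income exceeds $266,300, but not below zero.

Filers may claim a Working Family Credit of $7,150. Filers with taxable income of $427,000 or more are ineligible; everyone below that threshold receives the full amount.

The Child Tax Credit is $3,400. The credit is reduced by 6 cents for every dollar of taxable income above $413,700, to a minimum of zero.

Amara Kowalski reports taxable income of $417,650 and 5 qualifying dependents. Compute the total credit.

$37,703

Dependent Care Credit: base = 5 × $7,150 = $35,750. income exceeds $266,300 by $151,350, which is 76 full-or-partial $2,000 increments; reduction = 76 × $110 = $8,360, leaving $27,390.
Working Family Credit: $417,650 is below the $427,000 cutoff, so the full $7,150 applies.
Child Tax Credit: 6% of the $3,950 excess over $413,700 is $237; credit = $3,400 − $237 = $3,163.
Total: $27,390 + $7,150 + $3,163 = $37,703.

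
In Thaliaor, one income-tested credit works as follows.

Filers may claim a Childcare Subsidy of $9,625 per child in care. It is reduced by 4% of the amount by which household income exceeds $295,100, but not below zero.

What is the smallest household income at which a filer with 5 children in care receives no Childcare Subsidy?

$1,498,225

Full credit = 5 × $9,625 = $48,125.
The credit falls by 4% of each dollar above $295,100, so it reaches zero when the excess is $48,125 / 4% = $1,203,125: income = $295,100 + $1,203,125 = $1,498,225.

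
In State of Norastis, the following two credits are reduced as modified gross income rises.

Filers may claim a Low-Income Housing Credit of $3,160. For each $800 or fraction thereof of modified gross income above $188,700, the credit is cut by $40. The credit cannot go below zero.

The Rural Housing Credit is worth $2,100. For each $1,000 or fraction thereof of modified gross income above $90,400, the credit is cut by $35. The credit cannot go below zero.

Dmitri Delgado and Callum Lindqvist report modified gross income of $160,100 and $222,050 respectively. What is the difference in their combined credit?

$1,680

Dmitri ($160,100): Low-Income Housing Credit: $160,100 is at or below the $188,700 threshold, so the full $3,160 applies. Rural Housing Credit: income exceeds $90,400 by $69,700 → 70 increments × $35 = $2,450 ≥ base, so the credit is $0. total $3,160 + $0 = $3,160
Callum ($222,050): Low-Income Housing Credit: income exceeds $188,700 by $33,350, which is 42 full-or-partial $800 increments; reduction = 42 × $40 = $1,680, leaving $1,480. Rural Housing Credit: income exceeds $90,400 by $131,650 → 132 increments × $35 = $4,620 ≥ base, so the credit is $0. total $1,480 + $0 = $1,480
Difference: |$3,160 − $1,480| = $1,680.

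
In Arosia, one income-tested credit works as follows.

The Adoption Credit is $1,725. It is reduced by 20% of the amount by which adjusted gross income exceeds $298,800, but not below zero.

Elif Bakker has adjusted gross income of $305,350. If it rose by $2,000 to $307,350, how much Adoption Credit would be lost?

At $305,350 — 20% of the $6,550 excess over $298,800 is $1,310; credit = $1,725 − $1,310 = $415.
At $307,350 — 20% of the $8,550 excess over $298,800 is $1,710; credit = $1,725 − $1,710 = $15.
Lost: $415 − $15 = $400.

$400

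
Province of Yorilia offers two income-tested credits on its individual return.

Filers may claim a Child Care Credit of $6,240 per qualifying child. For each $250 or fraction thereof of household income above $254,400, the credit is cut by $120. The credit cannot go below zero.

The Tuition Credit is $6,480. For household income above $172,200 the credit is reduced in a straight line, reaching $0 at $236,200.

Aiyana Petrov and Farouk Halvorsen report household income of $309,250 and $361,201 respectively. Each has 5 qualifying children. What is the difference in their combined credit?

$4,800

Aiyana ($309,250): Child Care Credit: base = 5 × $6,240 = $31,200. income exceeds $254,400 by $54,850, which is 220 full-or-partial $250 increments; reduction = 220 × $120 = $26,400, leaving $4,800. Tuition Credit: $309,250 is at or above $236,200, so the credit is $0. total $4,800 + $0 = $4,800
Farouk ($361,201): Child Care Credit: base = 5 × $6,240 = $31,200. income exceeds $254,400 by $106,801 → 428 increments × $120 = $51,360 ≥ base, so the credit is $0. Tuition Credit: $361,201 is at or above $236,200, so the credit is $0. total $0 + $0 = $0
Difference: |$4,800 − $0| = $4,800.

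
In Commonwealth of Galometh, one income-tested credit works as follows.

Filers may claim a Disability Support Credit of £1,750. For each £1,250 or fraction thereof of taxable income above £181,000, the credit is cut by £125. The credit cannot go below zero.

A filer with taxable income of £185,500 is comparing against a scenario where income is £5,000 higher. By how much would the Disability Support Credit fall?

£500

At £185,500 — income exceeds £181,000 by £4,500, which is 4 full-or-partial £1,250 increments; reduction = 4 × £125 = £500, leaving £1,250.
At £190,500 — income exceeds £181,000 by £9,500, which is 8 full-or-partial £1,250 increments; reduction = 8 × £125 = £1,000, leaving £750.
Lost: £1,250 − £750 = £500.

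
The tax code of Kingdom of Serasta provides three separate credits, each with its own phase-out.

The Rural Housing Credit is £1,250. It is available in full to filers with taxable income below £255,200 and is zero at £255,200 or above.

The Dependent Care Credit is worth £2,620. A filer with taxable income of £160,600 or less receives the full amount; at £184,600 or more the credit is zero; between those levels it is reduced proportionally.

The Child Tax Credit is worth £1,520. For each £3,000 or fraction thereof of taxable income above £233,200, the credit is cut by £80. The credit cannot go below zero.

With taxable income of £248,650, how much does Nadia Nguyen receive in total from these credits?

£2,290

Rural Housing Credit: £248,650 is below the £255,200 cutoff, so the full £1,250 applies.
Dependent Care Credit: £248,650 is at or above £184,600, so the credit is £0.
Child Tax Credit: income exceeds £233,200 by £15,450, which is 6 full-or-partial £3,000 increments; reduction = 6 × £80 = £480, leaving £1,040.
Total: £1,250 + £0 + £1,040 = £2,290.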